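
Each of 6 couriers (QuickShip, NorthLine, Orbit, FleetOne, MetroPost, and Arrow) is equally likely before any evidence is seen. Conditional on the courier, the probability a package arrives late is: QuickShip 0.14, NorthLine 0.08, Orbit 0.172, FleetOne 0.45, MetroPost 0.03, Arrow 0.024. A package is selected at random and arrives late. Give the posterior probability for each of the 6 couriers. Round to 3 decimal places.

QuickShip 0.156, NorthLine 0.089, Orbit 0.192, FleetOne 0.502, MetroPost 0.033, Arrow 0.027

Since the prior is uniform, the posterior is proportional to the likelihood:
  QuickShip: 0.14
  NorthLine: 0.08
  Orbit: 0.172
  FleetOne: 0.45
  MetroPost: 0.03
  Arrow: 0.024
Total = 0.896.
P(QuickShip | late) = 0.14/0.896 ≈ 0.156
P(NorthLine | late) = 0.08/0.896 ≈ 0.089
P(Orbit | late) = 0.172/0.896 ≈ 0.192
P(FleetOne | late) = 0.45/0.896 ≈ 0.502
P(MetroPost | late) = 0.03/0.896 ≈ 0.033
P(Arrow | late) = 0.024/0.896 ≈ 0.027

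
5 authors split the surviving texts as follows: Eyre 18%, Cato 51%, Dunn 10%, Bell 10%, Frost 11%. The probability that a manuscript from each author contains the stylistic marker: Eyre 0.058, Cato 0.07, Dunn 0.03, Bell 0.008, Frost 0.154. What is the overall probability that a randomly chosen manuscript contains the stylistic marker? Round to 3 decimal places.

0.067

Prior × likelihood for each hypothesis:
  Eyre: 0.18 × 0.058 = 0.01044
  Cato: 0.51 × 0.07 = 0.0357
  Dunn: 0.1 × 0.03 = 0.003
  Bell: 0.1 × 0.008 = 0.0008
  Frost: 0.11 × 0.154 = 0.01694
P(marker) = 0.01044 + 0.0357 + 0.003 + 0.0008 + 0.01694 = 0.06688 → 0.067.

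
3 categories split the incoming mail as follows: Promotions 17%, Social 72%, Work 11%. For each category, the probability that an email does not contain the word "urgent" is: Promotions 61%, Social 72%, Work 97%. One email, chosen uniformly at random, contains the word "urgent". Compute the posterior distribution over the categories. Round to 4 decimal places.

Promotions 0.2445, Social 0.7434, Work 0.0122

Taking complements, P(urgent-flag | each) = Promotions 0.39, Social 0.28, Work 0.03.
Compute prior × likelihood for every hypothesis:
  Promotions: 0.17 × 0.39 = 0.0663
  Social: 0.72 × 0.28 = 0.2016
  Work: 0.11 × 0.03 = 0.0033
Normalizing constant = 0.2712.
P(Promotions | urgent-flag) = 0.0663/0.2712 ≈ 0.2445
P(Social | urgent-flag) = 0.2016/0.2712 ≈ 0.7434
P(Work | urgent-flag) = 0.0033/0.2712 ≈ 0.0122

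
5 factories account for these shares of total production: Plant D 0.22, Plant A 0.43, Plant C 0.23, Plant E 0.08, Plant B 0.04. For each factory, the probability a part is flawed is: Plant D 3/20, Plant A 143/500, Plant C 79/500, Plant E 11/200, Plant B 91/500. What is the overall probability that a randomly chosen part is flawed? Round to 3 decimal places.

0.204

Prior × likelihood for each hypothesis:
  Plant D: 0.22 × 0.15 = 0.033
  Plant A: 0.43 × 0.286 = 0.12298
  Plant C: 0.23 × 0.158 = 0.03634
  Plant E: 0.08 × 0.055 = 0.0044
  Plant B: 0.04 × 0.182 = 0.00728
P(flawed) = 0.033 + 0.12298 + 0.03634 + 0.0044 + 0.00728 = 0.204 → 0.204.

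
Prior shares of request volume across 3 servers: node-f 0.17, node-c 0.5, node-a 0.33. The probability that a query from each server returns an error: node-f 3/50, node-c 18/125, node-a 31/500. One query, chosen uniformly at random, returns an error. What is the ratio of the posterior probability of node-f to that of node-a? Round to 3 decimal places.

Unnormalized posteriors (prior × likelihood):
  node-f: 0.17 × 0.06 = 0.0102
  node-c: 0.5 × 0.144 = 0.072
  node-a: 0.33 × 0.062 = 0.02046
Normalizing constant = 0.10266.
The ratio is 0.0102 / 0.02046 (the normalizer cancels) = 0.499.

0.499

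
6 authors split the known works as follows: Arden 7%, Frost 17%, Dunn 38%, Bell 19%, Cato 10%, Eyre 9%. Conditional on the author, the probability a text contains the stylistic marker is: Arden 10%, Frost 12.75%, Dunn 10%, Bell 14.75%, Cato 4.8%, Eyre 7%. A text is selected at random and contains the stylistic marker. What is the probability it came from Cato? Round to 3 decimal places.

0.045

Compute prior × likelihood for every hypothesis:
  Arden: 0.07 × 0.1 = 0.007
  Frost: 0.17 × 0.1275 = 0.021675
  Dunn: 0.38 × 0.1 = 0.038
  Bell: 0.19 × 0.1475 = 0.028025
  Cato: 0.1 × 0.048 = 0.0048
  Eyre: 0.09 × 0.07 = 0.0063
Total = 0.1058.
P(Cato | evidence) = 0.0048 / 0.1058 ≈ 0.045.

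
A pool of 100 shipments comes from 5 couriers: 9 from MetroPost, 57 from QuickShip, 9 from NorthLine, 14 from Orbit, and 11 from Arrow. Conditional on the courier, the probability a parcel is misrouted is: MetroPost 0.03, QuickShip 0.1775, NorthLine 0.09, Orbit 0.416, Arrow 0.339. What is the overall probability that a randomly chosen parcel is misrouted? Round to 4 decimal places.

Unnormalized posteriors (prior × likelihood):
  MetroPost: 0.09 × 0.03 = 0.0027
  QuickShip: 0.57 × 0.1775 = 0.101175
  NorthLine: 0.09 × 0.09 = 0.0081
  Orbit: 0.14 × 0.416 = 0.05824
  Arrow: 0.11 × 0.339 = 0.03729
P(misrouted) = 0.0027 + 0.101175 + 0.0081 + 0.05824 + 0.03729 = 0.207505 → 0.2075.

0.2075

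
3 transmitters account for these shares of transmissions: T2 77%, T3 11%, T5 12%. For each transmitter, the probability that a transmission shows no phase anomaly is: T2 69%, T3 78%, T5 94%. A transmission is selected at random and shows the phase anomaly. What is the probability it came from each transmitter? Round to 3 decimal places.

Taking complements, P(anomaly | each) = T2 0.31, T3 0.22, T5 0.06.
Compute prior × likelihood for every hypothesis:
  T2: 0.77 × 0.31 = 0.2387
  T3: 0.11 × 0.22 = 0.0242
  T5: 0.12 × 0.06 = 0.0072
Total = 0.2701.
P(T2 | anomaly) = 0.2387/0.2701 ≈ 0.884
P(T3 | anomaly) = 0.0242/0.2701 ≈ 0.090
P(T5 | anomaly) = 0.0072/0.2701 ≈ 0.027

T2 0.884, T3 0.090, T5 0.027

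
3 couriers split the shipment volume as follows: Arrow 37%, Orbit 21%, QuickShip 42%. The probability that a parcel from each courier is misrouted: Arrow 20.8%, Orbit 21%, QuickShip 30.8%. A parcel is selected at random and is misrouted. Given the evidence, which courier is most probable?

Compute prior × likelihood for every hypothesis:
  Arrow: 0.37 × 0.208 = 0.07696
  Orbit: 0.21 × 0.21 = 0.0441
  QuickShip: 0.42 × 0.308 = 0.12936
Normalizing constant = 0.25042.
Largest term belongs to QuickShip, so QuickShip is most probable.

QuickShip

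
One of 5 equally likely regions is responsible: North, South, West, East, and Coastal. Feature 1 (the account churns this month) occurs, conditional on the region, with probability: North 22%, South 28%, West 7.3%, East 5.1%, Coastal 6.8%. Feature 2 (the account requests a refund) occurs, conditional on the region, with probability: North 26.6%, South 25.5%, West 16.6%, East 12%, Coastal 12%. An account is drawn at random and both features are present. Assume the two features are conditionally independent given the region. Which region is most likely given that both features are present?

With a uniform prior (1/5 each), posterior ∝ likelihood:
  North: 0.22 × 0.266 = 0.05852
  South: 0.28 × 0.255 = 0.0714
  West: 0.073 × 0.166 = 0.012118
  East: 0.051 × 0.12 = 0.00612
  Coastal: 0.068 × 0.12 = 0.00816
Normalizing constant = 0.156318.
Largest term belongs to South, so South is most probable.

South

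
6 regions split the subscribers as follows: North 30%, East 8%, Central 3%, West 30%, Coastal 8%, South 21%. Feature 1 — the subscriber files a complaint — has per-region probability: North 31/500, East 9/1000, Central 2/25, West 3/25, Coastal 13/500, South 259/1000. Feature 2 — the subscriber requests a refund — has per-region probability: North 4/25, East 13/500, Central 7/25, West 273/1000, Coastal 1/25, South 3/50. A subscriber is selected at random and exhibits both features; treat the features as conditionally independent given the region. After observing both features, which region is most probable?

West

Compute prior × likelihood for every hypothesis:
  North: 0.3 × 0.062 × 0.16 = 0.002976
  East: 0.08 × 0.009 × 0.026 = 0.00001872
  Central: 0.03 × 0.08 × 0.28 = 0.000672
  West: 0.3 × 0.12 × 0.273 = 0.009828
  Coastal: 0.08 × 0.026 × 0.04 = 0.0000832
  South: 0.21 × 0.259 × 0.06 = 0.0032634
Normalizing constant = 0.01684132.
Largest term belongs to West, so West is most probable.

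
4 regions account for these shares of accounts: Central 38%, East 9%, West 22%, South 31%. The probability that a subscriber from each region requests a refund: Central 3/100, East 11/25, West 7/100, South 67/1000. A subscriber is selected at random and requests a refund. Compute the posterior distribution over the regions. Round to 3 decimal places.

Central 0.131, East 0.454, West 0.177, South 0.238

Prior × likelihood for each hypothesis:
  Central: 0.38 × 0.03 = 0.0114
  East: 0.09 × 0.44 = 0.0396
  West: 0.22 × 0.07 = 0.0154
  South: 0.31 × 0.067 = 0.02077
Sum = 0.08717.
P(Central | refund) = 0.0114/0.08717 ≈ 0.131
P(East | refund) = 0.0396/0.08717 ≈ 0.454
P(West | refund) = 0.0154/0.08717 ≈ 0.177
P(South | refund) = 0.02077/0.08717 ≈ 0.238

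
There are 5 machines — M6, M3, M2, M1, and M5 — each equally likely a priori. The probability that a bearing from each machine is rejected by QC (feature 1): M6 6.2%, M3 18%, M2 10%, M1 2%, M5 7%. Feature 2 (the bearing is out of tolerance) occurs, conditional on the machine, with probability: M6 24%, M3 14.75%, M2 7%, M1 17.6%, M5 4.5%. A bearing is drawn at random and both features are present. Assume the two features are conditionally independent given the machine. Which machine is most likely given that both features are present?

M3

Since the prior is uniform, the posterior is proportional to the likelihood:
  M6: 0.062 × 0.24 = 0.01488
  M3: 0.18 × 0.1475 = 0.02655
  M2: 0.1 × 0.07 = 0.007
  M1: 0.02 × 0.176 = 0.00352
  M5: 0.07 × 0.045 = 0.00315
Sum = 0.0551.
Largest term belongs to M3, so M3 is most probable.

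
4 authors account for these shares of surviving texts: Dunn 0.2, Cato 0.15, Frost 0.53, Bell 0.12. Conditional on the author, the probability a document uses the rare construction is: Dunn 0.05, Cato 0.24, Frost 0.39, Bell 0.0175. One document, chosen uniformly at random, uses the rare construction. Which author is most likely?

Frost

By Bayes' rule, posterior ∝ prior × likelihood:
  Dunn: 0.2 × 0.05 = 0.01
  Cato: 0.15 × 0.24 = 0.036
  Frost: 0.53 × 0.39 = 0.2067
  Bell: 0.12 × 0.0175 = 0.0021
Total = 0.2548.
Largest term belongs to Frost, so Frost is most probable.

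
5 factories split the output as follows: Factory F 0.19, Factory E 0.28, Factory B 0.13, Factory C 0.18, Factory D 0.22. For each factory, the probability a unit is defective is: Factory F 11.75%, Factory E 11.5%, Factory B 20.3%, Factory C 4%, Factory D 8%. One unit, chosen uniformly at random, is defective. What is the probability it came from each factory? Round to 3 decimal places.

Compute prior × likelihood for every hypothesis:
  Factory F: 0.19 × 0.1175 = 0.022325
  Factory E: 0.28 × 0.115 = 0.0322
  Factory B: 0.13 × 0.203 = 0.02639
  Factory C: 0.18 × 0.04 = 0.0072
  Factory D: 0.22 × 0.08 = 0.0176
Total = 0.105715.
P(Factory F | defective) = 0.022325/0.105715 ≈ 0.211
P(Factory E | defective) = 0.0322/0.105715 ≈ 0.305
P(Factory B | defective) = 0.02639/0.105715 ≈ 0.250
P(Factory C | defective) = 0.0072/0.105715 ≈ 0.068
P(Factory D | defective) = 0.0176/0.105715 ≈ 0.166
(Check: 0.211+0.305+0.250+0.068+0.166 = 1.000.)

Factory F 0.211, Factory E 0.305, Factory B 0.250, Factory C 0.068, Factory D 0.166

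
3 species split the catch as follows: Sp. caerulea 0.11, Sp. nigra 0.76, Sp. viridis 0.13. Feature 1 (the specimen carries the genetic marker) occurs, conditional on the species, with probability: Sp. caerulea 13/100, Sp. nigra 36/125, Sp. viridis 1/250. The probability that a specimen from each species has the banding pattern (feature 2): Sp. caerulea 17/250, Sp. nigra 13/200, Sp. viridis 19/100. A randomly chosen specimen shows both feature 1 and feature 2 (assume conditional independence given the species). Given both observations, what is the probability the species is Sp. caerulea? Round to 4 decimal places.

0.0636

By Bayes' rule, posterior ∝ prior × likelihood:
  Sp. caerulea: 0.11 × 0.13 × 0.068 = 0.0009724
  Sp. nigra: 0.76 × 0.288 × 0.065 = 0.0142272
  Sp. viridis: 0.13 × 0.004 × 0.19 = 0.0000988
Sum = 0.0152984.
P(Sp. caerulea | evidence) = 0.0009724 / 0.0152984 ≈ 0.0636.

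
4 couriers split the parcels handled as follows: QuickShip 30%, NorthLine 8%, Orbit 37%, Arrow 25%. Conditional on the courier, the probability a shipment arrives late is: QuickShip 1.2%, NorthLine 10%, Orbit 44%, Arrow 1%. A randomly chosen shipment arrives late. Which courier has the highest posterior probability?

Unnormalized posteriors (prior × likelihood):
  QuickShip: 0.3 × 0.012 = 0.0036
  NorthLine: 0.08 × 0.1 = 0.008
  Orbit: 0.37 × 0.44 = 0.1628
  Arrow: 0.25 × 0.01 = 0.0025
Total = 0.1769.
Largest term belongs to Orbit, so Orbit is most probable.

Orbit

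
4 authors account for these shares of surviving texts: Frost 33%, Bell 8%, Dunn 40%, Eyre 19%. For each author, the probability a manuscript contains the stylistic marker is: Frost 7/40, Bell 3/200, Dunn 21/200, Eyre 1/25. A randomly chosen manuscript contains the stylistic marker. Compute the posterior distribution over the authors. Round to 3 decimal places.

Compute prior × likelihood for every hypothesis:
  Frost: 0.33 × 0.175 = 0.05775
  Bell: 0.08 × 0.015 = 0.0012
  Dunn: 0.4 × 0.105 = 0.042
  Eyre: 0.19 × 0.04 = 0.0076
Sum = 0.10855.
P(Frost | marker) = 0.05775/0.10855 ≈ 0.532
P(Bell | marker) = 0.0012/0.10855 ≈ 0.011
P(Dunn | marker) = 0.042/0.10855 ≈ 0.387
P(Eyre | marker) = 0.0076/0.10855 ≈ 0.070

Frost 0.532, Bell 0.011, Dunn 0.387, Eyre 0.070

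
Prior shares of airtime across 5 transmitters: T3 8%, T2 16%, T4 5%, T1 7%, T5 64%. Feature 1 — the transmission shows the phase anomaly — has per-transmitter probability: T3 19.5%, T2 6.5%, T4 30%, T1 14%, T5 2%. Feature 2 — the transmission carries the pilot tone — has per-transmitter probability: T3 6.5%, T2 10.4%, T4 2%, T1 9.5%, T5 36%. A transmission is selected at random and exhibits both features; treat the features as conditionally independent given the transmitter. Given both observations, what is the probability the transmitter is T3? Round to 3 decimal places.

Unnormalized posteriors (prior × likelihood):
  T3: 0.08 × 0.195 × 0.065 = 0.001014
  T2: 0.16 × 0.065 × 0.104 = 0.0010816
  T4: 0.05 × 0.3 × 0.02 = 0.0003
  T1: 0.07 × 0.14 × 0.095 = 0.000931
  T5: 0.64 × 0.02 × 0.36 = 0.004608
Sum = 0.0079346.
P(T3 | evidence) = 0.001014 / 0.0079346 ≈ 0.128.

0.128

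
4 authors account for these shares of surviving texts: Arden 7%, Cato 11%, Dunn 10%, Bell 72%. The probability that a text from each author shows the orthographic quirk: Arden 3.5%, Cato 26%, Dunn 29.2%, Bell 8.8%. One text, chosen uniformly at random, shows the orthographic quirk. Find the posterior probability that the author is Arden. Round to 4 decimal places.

0.0198

By Bayes' rule, posterior ∝ prior × likelihood:
  Arden: 0.07 × 0.035 = 0.00245
  Cato: 0.11 × 0.26 = 0.0286
  Dunn: 0.1 × 0.292 = 0.0292
  Bell: 0.72 × 0.088 = 0.06336
Total = 0.12361.
P(Arden | evidence) = 0.00245 / 0.12361 ≈ 0.0198.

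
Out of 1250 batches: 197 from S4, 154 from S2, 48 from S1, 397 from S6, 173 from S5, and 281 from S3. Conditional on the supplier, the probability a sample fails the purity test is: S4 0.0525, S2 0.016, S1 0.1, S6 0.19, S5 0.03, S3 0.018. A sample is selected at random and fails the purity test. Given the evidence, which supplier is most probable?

Prior × likelihood for each hypothesis:
  S4: 0.1576 × 0.0525 = 0.008274
  S2: 0.1232 × 0.016 = 0.0019712
  S1: 0.0384 × 0.1 = 0.00384
  S6: 0.3176 × 0.19 = 0.060344
  S5: 0.1384 × 0.03 = 0.004152
  S3: 0.2248 × 0.018 = 0.0040464
Total = 0.0826276.
Largest term belongs to S6, so S6 is most probable.

S6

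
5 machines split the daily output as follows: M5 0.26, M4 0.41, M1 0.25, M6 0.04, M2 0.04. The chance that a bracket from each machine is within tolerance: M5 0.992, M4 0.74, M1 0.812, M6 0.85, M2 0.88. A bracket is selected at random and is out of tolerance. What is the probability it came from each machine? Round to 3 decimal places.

M5 0.012, M4 0.640, M1 0.282, M6 0.036, M2 0.029

Taking complements, P(oversize | each) = M5 0.008, M4 0.26, M1 0.188, M6 0.15, M2 0.12.
Compute prior × likelihood for every hypothesis:
  M5: 0.26 × 0.008 = 0.00208
  M4: 0.41 × 0.26 = 0.1066
  M1: 0.25 × 0.188 = 0.047
  M6: 0.04 × 0.15 = 0.006
  M2: 0.04 × 0.12 = 0.0048
Total = 0.16648.
P(M5 | oversize) = 0.00208/0.16648 ≈ 0.012
P(M4 | oversize) = 0.1066/0.16648 ≈ 0.640
P(M1 | oversize) = 0.047/0.16648 ≈ 0.282
P(M6 | oversize) = 0.006/0.16648 ≈ 0.036
P(M2 | oversize) = 0.0048/0.16648 ≈ 0.029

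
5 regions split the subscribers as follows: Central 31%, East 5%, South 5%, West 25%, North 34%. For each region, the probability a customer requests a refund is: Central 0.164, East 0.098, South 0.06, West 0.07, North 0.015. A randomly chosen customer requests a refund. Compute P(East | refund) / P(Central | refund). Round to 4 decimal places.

By Bayes' rule, posterior ∝ prior × likelihood:
  Central: 0.31 × 0.164 = 0.05084
  East: 0.05 × 0.098 = 0.0049
  South: 0.05 × 0.06 = 0.003
  West: 0.25 × 0.07 = 0.0175
  North: 0.34 × 0.015 = 0.0051
Sum = 0.08134.
The ratio is 0.0049 / 0.05084 (the normalizer cancels) = 0.0964.

0.0964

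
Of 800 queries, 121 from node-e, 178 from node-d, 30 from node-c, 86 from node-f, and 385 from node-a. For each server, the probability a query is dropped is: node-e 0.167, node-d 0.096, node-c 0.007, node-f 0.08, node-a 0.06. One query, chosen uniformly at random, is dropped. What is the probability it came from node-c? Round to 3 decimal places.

0.003

Unnormalized posteriors (prior × likelihood):
  node-e: 0.15125 × 0.167 = 0.02525875
  node-d: 0.2225 × 0.096 = 0.02136
  node-c: 0.0375 × 0.007 = 0.0002625
  node-f: 0.1075 × 0.08 = 0.0086
  node-a: 0.48125 × 0.06 = 0.028875
Normalizing constant = 0.08435625.
P(node-c | evidence) = 0.0002625 / 0.08435625 ≈ 0.003.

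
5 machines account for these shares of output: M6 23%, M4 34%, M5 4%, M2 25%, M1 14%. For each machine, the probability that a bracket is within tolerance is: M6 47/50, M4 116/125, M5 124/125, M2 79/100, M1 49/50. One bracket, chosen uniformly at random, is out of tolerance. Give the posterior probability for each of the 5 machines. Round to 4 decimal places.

M6 0.1470, M4 0.2607, M5 0.0034, M2 0.5591, M1 0.0298

Taking complements, P(oversize | each) = M6 0.06, M4 0.072, M5 0.008, M2 0.21, M1 0.02.
Compute prior × likelihood for every hypothesis:
  M6: 0.23 × 0.06 = 0.0138
  M4: 0.34 × 0.072 = 0.02448
  M5: 0.04 × 0.008 = 0.00032
  M2: 0.25 × 0.21 = 0.0525
  M1: 0.14 × 0.02 = 0.0028
Total = 0.0939.
P(M6 | oversize) = 0.0138/0.0939 ≈ 0.1470
P(M4 | oversize) = 0.02448/0.0939 ≈ 0.2607
P(M5 | oversize) = 0.00032/0.0939 ≈ 0.0034
P(M2 | oversize) = 0.0525/0.0939 ≈ 0.5591
P(M1 | oversize) = 0.0028/0.0939 ≈ 0.0298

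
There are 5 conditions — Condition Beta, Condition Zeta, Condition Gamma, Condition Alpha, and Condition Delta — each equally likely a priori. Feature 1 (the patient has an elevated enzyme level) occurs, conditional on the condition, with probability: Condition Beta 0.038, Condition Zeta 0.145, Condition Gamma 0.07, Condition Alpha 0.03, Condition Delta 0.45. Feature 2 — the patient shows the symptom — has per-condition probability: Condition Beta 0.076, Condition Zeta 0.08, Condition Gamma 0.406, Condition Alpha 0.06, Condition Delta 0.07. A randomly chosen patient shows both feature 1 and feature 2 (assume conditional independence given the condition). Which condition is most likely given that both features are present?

Condition Delta

With a uniform prior (1/5 each), posterior ∝ likelihood:
  Condition Beta: 0.038 × 0.076 = 0.002888
  Condition Zeta: 0.145 × 0.08 = 0.0116
  Condition Gamma: 0.07 × 0.406 = 0.02842
  Condition Alpha: 0.03 × 0.06 = 0.0018
  Condition Delta: 0.45 × 0.07 = 0.0315
Total = 0.076208.
Largest term belongs to Condition Delta, so Condition Delta is most probable.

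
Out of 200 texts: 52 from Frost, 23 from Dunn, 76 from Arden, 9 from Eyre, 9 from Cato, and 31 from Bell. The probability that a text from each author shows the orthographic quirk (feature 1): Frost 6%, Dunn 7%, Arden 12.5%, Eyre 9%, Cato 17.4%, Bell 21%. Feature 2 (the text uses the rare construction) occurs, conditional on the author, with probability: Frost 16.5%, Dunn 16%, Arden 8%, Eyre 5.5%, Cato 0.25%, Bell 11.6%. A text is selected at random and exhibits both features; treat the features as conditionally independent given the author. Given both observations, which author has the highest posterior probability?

Prior × likelihood for each hypothesis:
  Frost: 0.26 × 0.06 × 0.165 = 0.002574
  Dunn: 0.115 × 0.07 × 0.16 = 0.001288
  Arden: 0.38 × 0.125 × 0.08 = 0.0038
  Eyre: 0.045 × 0.09 × 0.055 = 0.00022275
  Cato: 0.045 × 0.174 × 0.0025 = 0.000019575
  Bell: 0.155 × 0.21 × 0.116 = 0.0037758
Normalizing constant = 0.011680125.
Largest term belongs to Arden, so Arden is most probable.

Arden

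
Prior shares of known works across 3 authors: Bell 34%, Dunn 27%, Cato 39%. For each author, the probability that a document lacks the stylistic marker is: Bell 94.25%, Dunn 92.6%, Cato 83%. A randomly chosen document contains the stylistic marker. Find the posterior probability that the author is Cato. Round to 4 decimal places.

0.6265

Taking complements, P(marker | each) = Bell 0.0575, Dunn 0.074, Cato 0.17.
Compute prior × likelihood for every hypothesis:
  Bell: 0.34 × 0.0575 = 0.01955
  Dunn: 0.27 × 0.074 = 0.01998
  Cato: 0.39 × 0.17 = 0.0663
Sum = 0.10583.
P(Cato | evidence) = 0.0663 / 0.10583 ≈ 0.6265.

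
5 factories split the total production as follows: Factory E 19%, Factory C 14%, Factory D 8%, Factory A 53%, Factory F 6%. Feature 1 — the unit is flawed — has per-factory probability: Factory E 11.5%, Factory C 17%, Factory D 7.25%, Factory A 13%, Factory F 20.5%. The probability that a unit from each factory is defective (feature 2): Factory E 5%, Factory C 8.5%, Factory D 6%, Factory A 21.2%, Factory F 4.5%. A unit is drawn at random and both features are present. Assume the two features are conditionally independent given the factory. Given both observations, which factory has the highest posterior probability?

Compute prior × likelihood for every hypothesis:
  Factory E: 0.19 × 0.115 × 0.05 = 0.0010925
  Factory C: 0.14 × 0.17 × 0.085 = 0.002023
  Factory D: 0.08 × 0.0725 × 0.06 = 0.000348
  Factory A: 0.53 × 0.13 × 0.212 = 0.0146068
  Factory F: 0.06 × 0.205 × 0.045 = 0.0005535
Sum = 0.0186238.
Largest term belongs to Factory A, so Factory A is most probable.

Factory A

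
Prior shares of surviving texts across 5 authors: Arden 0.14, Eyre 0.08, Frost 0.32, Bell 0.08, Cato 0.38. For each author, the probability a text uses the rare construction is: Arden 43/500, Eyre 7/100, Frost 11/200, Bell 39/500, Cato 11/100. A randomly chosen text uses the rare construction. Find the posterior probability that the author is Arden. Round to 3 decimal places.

Compute prior × likelihood for every hypothesis:
  Arden: 0.14 × 0.086 = 0.01204
  Eyre: 0.08 × 0.07 = 0.0056
  Frost: 0.32 × 0.055 = 0.0176
  Bell: 0.08 × 0.078 = 0.00624
  Cato: 0.38 × 0.11 = 0.0418
Total = 0.08328.
P(Arden | evidence) = 0.01204 / 0.08328 ≈ 0.145.

0.145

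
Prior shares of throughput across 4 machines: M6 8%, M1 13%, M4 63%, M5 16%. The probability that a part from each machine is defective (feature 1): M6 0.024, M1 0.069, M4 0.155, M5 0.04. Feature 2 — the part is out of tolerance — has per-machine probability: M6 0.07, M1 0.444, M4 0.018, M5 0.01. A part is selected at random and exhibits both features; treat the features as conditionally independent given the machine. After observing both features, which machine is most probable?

By Bayes' rule, posterior ∝ prior × likelihood:
  M6: 0.08 × 0.024 × 0.07 = 0.0001344
  M1: 0.13 × 0.069 × 0.444 = 0.00398268
  M4: 0.63 × 0.155 × 0.018 = 0.0017577
  M5: 0.16 × 0.04 × 0.01 = 0.000064
Total = 0.00593878.
Largest term belongs to M1, so M1 is most probable.

M1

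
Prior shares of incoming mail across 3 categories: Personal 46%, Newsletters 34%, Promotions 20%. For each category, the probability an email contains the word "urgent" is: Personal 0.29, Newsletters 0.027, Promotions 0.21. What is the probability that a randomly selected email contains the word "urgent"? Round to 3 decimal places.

0.185

By Bayes' rule, posterior ∝ prior × likelihood:
  Personal: 0.46 × 0.29 = 0.1334
  Newsletters: 0.34 × 0.027 = 0.00918
  Promotions: 0.2 × 0.21 = 0.042
P(urgent-flag) = 0.1334 + 0.00918 + 0.042 = 0.18458 → 0.185.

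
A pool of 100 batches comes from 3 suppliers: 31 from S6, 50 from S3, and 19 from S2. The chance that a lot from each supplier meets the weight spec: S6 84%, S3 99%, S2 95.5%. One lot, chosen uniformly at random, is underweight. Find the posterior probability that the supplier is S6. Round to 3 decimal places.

Taking complements, P(underweight | each) = S6 0.16, S3 0.01, S2 0.045.
Compute prior × likelihood for every hypothesis:
  S6: 0.31 × 0.16 = 0.0496
  S3: 0.5 × 0.01 = 0.005
  S2: 0.19 × 0.045 = 0.00855
Sum = 0.06315.
P(S6 | evidence) = 0.0496 / 0.06315 ≈ 0.785.

0.785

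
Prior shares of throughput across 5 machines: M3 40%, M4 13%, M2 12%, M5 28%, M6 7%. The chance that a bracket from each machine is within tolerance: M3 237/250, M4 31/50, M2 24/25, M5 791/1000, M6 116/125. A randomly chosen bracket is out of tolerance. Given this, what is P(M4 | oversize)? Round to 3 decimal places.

Taking complements, P(oversize | each) = M3 0.052, M4 0.38, M2 0.04, M5 0.209, M6 0.072.
Prior × likelihood for each hypothesis:
  M3: 0.4 × 0.052 = 0.0208
  M4: 0.13 × 0.38 = 0.0494
  M2: 0.12 × 0.04 = 0.0048
  M5: 0.28 × 0.209 = 0.05852
  M6: 0.07 × 0.072 = 0.00504
Total = 0.13856.
P(M4 | evidence) = 0.0494 / 0.13856 ≈ 0.357.

0.357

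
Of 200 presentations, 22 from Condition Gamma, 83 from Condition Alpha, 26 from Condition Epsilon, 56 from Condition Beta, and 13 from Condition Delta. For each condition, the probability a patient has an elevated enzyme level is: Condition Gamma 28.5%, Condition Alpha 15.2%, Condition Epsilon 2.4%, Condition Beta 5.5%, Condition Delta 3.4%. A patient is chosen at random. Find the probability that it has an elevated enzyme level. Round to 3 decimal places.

0.115

By Bayes' rule, posterior ∝ prior × likelihood:
  Condition Gamma: 0.11 × 0.285 = 0.03135
  Condition Alpha: 0.415 × 0.152 = 0.06308
  Condition Epsilon: 0.13 × 0.024 = 0.00312
  Condition Beta: 0.28 × 0.055 = 0.0154
  Condition Delta: 0.065 × 0.034 = 0.00221
P(elevated) = 0.03135 + 0.06308 + 0.00312 + 0.0154 + 0.00221 = 0.11516 → 0.115.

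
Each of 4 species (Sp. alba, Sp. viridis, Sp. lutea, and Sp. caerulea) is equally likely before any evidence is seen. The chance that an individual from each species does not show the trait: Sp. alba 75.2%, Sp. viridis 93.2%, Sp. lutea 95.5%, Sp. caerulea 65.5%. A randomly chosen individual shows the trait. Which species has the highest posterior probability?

Sp. caerulea

Taking complements, P(trait | each) = Sp. alba 0.248, Sp. viridis 0.068, Sp. lutea 0.045, Sp. caerulea 0.345.
With a uniform prior (1/4 each), posterior ∝ likelihood:
  Sp. alba: 0.248
  Sp. viridis: 0.068
  Sp. lutea: 0.045
  Sp. caerulea: 0.345
Sum = 0.706.
Largest term belongs to Sp. caerulea, so Sp. caerulea is most probable.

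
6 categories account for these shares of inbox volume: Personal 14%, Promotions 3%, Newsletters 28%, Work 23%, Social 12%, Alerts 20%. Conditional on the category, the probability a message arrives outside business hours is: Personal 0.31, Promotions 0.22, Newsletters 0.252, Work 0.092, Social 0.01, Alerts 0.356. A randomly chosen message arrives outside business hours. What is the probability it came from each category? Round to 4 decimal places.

Prior × likelihood for each hypothesis:
  Personal: 0.14 × 0.31 = 0.0434
  Promotions: 0.03 × 0.22 = 0.0066
  Newsletters: 0.28 × 0.252 = 0.07056
  Work: 0.23 × 0.092 = 0.02116
  Social: 0.12 × 0.01 = 0.0012
  Alerts: 0.2 × 0.356 = 0.0712
Normalizing constant = 0.21412.
P(Personal | off-hours) = 0.0434/0.21412 ≈ 0.2027
P(Promotions | off-hours) = 0.0066/0.21412 ≈ 0.0308
P(Newsletters | off-hours) = 0.07056/0.21412 ≈ 0.3295
P(Work | off-hours) = 0.02116/0.21412 ≈ 0.0988
P(Social | off-hours) = 0.0012/0.21412 ≈ 0.0056
P(Alerts | off-hours) = 0.0712/0.21412 ≈ 0.3325
(Check: 0.2027+0.0308+0.3295+0.0988+0.0056+0.3325 = 0.9999.)

Personal 0.2027, Promotions 0.0308, Newsletters 0.3295, Work 0.0988, Social 0.0056, Alerts 0.3325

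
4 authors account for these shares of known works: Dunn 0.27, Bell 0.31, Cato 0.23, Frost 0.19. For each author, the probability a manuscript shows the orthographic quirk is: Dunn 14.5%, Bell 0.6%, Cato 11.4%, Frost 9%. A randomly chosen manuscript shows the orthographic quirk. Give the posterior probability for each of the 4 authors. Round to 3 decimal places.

Dunn 0.464, Bell 0.022, Cato 0.311, Frost 0.203

Unnormalized posteriors (prior × likelihood):
  Dunn: 0.27 × 0.145 = 0.03915
  Bell: 0.31 × 0.006 = 0.00186
  Cato: 0.23 × 0.114 = 0.02622
  Frost: 0.19 × 0.09 = 0.0171
Sum = 0.08433.
P(Dunn | quirk) = 0.03915/0.08433 ≈ 0.464
P(Bell | quirk) = 0.00186/0.08433 ≈ 0.022
P(Cato | quirk) = 0.02622/0.08433 ≈ 0.311
P(Frost | quirk) = 0.0171/0.08433 ≈ 0.203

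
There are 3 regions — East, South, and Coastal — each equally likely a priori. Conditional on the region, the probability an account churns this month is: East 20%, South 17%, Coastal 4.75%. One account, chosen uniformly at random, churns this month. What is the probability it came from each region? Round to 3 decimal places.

With a uniform prior (1/3 each), posterior ∝ likelihood:
  East: 0.2
  South: 0.17
  Coastal: 0.0475
Sum = 0.4175.
P(East | churn) = 0.2/0.4175 ≈ 0.479
P(South | churn) = 0.17/0.4175 ≈ 0.407
P(Coastal | churn) = 0.0475/0.4175 ≈ 0.114

East 0.479, South 0.407, Coastal 0.114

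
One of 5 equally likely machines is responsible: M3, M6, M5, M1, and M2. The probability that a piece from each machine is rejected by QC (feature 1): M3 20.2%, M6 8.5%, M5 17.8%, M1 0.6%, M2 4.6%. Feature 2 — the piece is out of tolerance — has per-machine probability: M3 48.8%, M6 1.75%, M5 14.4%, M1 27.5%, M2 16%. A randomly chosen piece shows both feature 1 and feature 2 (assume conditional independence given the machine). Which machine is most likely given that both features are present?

Since the prior is uniform, the posterior is proportional to the likelihood:
  M3: 0.202 × 0.488 = 0.098576
  M6: 0.085 × 0.0175 = 0.0014875
  M5: 0.178 × 0.144 = 0.025632
  M1: 0.006 × 0.275 = 0.00165
  M2: 0.046 × 0.16 = 0.00736
Total = 0.1347055.
Largest term belongs to M3, so M3 is most probable.

M3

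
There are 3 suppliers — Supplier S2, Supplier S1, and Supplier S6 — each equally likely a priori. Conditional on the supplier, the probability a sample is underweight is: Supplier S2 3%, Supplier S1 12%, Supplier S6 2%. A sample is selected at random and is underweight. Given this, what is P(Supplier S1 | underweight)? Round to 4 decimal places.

With a uniform prior (1/3 each), posterior ∝ likelihood:
  Supplier S2: 0.03
  Supplier S1: 0.12
  Supplier S6: 0.02
Sum = 0.17.
P(Supplier S1 | evidence) = 0.12 / 0.17 ≈ 0.7059.

0.7059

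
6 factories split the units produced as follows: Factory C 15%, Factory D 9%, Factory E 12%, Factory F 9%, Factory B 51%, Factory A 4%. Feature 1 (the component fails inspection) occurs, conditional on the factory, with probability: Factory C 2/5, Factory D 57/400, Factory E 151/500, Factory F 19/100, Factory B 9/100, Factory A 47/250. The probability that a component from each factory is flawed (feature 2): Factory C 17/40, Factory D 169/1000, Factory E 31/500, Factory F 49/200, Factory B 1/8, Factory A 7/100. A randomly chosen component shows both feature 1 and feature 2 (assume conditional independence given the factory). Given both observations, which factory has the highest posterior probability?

Compute prior × likelihood for every hypothesis:
  Factory C: 0.15 × 0.4 × 0.425 = 0.0255
  Factory D: 0.09 × 0.1425 × 0.169 = 0.002167425
  Factory E: 0.12 × 0.302 × 0.062 = 0.00224688
  Factory F: 0.09 × 0.19 × 0.245 = 0.0041895
  Factory B: 0.51 × 0.09 × 0.125 = 0.0057375
  Factory A: 0.04 × 0.188 × 0.07 = 0.0005264
Total = 0.040367705.
Largest term belongs to Factory C, so Factory C is most probable.

Factory C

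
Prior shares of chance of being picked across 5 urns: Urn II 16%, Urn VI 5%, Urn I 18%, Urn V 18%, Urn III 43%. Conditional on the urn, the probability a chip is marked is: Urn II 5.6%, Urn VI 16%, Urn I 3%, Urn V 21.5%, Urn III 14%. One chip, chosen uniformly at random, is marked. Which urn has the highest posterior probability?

Urn III

Unnormalized posteriors (prior × likelihood):
  Urn II: 0.16 × 0.056 = 0.00896
  Urn VI: 0.05 × 0.16 = 0.008
  Urn I: 0.18 × 0.03 = 0.0054
  Urn V: 0.18 × 0.215 = 0.0387
  Urn III: 0.43 × 0.14 = 0.0602
Normalizing constant = 0.12126.
Largest term belongs to Urn III, so Urn III is most probable.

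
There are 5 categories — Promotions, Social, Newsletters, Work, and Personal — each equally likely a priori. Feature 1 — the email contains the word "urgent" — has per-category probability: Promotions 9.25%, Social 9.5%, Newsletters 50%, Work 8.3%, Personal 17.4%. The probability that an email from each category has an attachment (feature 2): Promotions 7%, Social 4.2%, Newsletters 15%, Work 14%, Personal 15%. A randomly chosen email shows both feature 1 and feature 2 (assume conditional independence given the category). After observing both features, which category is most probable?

With a uniform prior (1/5 each), posterior ∝ likelihood:
  Promotions: 0.0925 × 0.07 = 0.006475
  Social: 0.095 × 0.042 = 0.00399
  Newsletters: 0.5 × 0.15 = 0.075
  Work: 0.083 × 0.14 = 0.01162
  Personal: 0.174 × 0.15 = 0.0261
Total = 0.123185.
Largest term belongs to Newsletters, so Newsletters is most probable.

Newsletters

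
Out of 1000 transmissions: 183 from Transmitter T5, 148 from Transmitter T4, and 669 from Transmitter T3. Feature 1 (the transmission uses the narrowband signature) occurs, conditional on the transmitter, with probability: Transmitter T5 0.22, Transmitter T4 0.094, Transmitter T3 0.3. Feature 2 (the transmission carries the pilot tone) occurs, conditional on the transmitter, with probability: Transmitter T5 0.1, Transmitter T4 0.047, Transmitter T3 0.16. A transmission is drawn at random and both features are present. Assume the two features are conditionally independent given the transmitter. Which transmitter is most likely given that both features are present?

By Bayes' rule, posterior ∝ prior × likelihood:
  Transmitter T5: 0.183 × 0.22 × 0.1 = 0.004026
  Transmitter T4: 0.148 × 0.094 × 0.047 = 0.000653864
  Transmitter T3: 0.669 × 0.3 × 0.16 = 0.032112
Sum = 0.036791864.
Largest term belongs to Transmitter T3, so Transmitter T3 is most probable.

Transmitter T3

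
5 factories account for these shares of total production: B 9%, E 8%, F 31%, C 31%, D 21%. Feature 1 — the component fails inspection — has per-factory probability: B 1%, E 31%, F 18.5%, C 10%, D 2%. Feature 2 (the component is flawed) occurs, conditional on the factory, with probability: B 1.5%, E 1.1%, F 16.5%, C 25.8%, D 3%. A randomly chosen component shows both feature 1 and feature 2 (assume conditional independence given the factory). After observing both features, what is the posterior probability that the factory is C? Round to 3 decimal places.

0.447

Unnormalized posteriors (prior × likelihood):
  B: 0.09 × 0.01 × 0.015 = 0.0000135
  E: 0.08 × 0.31 × 0.011 = 0.0002728
  F: 0.31 × 0.185 × 0.165 = 0.00946275
  C: 0.31 × 0.1 × 0.258 = 0.007998
  D: 0.21 × 0.02 × 0.03 = 0.000126
Total = 0.01787305.
P(C | evidence) = 0.007998 / 0.01787305 ≈ 0.447.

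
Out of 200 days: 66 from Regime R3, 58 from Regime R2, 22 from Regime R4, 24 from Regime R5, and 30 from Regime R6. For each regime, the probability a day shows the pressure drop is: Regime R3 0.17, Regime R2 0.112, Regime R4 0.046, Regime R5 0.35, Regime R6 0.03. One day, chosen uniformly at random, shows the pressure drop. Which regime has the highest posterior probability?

Unnormalized posteriors (prior × likelihood):
  Regime R3: 0.33 × 0.17 = 0.0561
  Regime R2: 0.29 × 0.112 = 0.03248
  Regime R4: 0.11 × 0.046 = 0.00506
  Regime R5: 0.12 × 0.35 = 0.042
  Regime R6: 0.15 × 0.03 = 0.0045
Sum = 0.14014.
Largest term belongs to Regime R3, so Regime R3 is most probable.

Regime R3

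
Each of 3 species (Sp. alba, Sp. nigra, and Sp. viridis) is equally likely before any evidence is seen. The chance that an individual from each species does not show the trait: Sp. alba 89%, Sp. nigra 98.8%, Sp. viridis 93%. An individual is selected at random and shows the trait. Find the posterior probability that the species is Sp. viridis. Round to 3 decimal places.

Taking complements, P(trait | each) = Sp. alba 0.11, Sp. nigra 0.012, Sp. viridis 0.07.
With a uniform prior (1/3 each), posterior ∝ likelihood:
  Sp. alba: 0.11
  Sp. nigra: 0.012
  Sp. viridis: 0.07
Total = 0.192.
P(Sp. viridis | evidence) = 0.07 / 0.192 ≈ 0.365.

0.365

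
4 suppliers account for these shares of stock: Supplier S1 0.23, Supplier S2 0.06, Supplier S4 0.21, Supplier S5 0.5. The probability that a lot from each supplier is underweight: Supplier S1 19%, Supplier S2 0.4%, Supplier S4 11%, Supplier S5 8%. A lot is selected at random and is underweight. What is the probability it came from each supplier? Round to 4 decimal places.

Prior × likelihood for each hypothesis:
  Supplier S1: 0.23 × 0.19 = 0.0437
  Supplier S2: 0.06 × 0.004 = 0.00024
  Supplier S4: 0.21 × 0.11 = 0.0231
  Supplier S5: 0.5 × 0.08 = 0.04
Sum = 0.10704.
P(Supplier S1 | underweight) = 0.0437/0.10704 ≈ 0.4083
P(Supplier S2 | underweight) = 0.00024/0.10704 ≈ 0.0022
P(Supplier S4 | underweight) = 0.0231/0.10704 ≈ 0.2158
P(Supplier S5 | underweight) = 0.04/0.10704 ≈ 0.3737
(Check: 0.4083+0.0022+0.2158+0.3737 = 1.0000.)

Supplier S1 0.4083, Supplier S2 0.0022, Supplier S4 0.2158, Supplier S5 0.3737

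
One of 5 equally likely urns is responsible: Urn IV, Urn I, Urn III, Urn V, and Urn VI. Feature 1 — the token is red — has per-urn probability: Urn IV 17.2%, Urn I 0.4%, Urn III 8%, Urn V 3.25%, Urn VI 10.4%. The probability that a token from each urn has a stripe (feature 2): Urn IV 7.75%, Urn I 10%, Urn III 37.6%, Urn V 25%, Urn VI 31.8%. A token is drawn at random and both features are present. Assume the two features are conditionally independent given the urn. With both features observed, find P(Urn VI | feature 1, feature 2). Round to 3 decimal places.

With a uniform prior (1/5 each), posterior ∝ likelihood:
  Urn IV: 0.172 × 0.0775 = 0.01333
  Urn I: 0.004 × 0.1 = 0.0004
  Urn III: 0.08 × 0.376 = 0.03008
  Urn V: 0.0325 × 0.25 = 0.008125
  Urn VI: 0.104 × 0.318 = 0.033072
Sum = 0.085007.
P(Urn VI | evidence) = 0.033072 / 0.085007 ≈ 0.389.

0.389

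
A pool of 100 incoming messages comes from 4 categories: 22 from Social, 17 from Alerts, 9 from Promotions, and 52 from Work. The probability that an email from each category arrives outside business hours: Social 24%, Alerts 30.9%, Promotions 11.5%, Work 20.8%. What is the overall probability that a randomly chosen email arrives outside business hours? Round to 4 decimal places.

0.2238

Unnormalized posteriors (prior × likelihood):
  Social: 0.22 × 0.24 = 0.0528
  Alerts: 0.17 × 0.309 = 0.05253
  Promotions: 0.09 × 0.115 = 0.01035
  Work: 0.52 × 0.208 = 0.10816
P(off-hours) = 0.0528 + 0.05253 + 0.01035 + 0.10816 = 0.22384 → 0.2238.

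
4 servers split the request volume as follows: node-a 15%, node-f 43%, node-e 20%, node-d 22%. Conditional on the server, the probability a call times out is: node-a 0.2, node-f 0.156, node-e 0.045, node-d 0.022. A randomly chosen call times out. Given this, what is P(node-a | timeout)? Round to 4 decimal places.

0.2705

Unnormalized posteriors (prior × likelihood):
  node-a: 0.15 × 0.2 = 0.03
  node-f: 0.43 × 0.156 = 0.06708
  node-e: 0.2 × 0.045 = 0.009
  node-d: 0.22 × 0.022 = 0.00484
Normalizing constant = 0.11092.
P(node-a | evidence) = 0.03 / 0.11092 ≈ 0.2705.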